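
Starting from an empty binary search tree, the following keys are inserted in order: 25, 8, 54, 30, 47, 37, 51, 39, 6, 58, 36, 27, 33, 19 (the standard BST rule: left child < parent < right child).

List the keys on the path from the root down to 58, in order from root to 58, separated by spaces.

25 54 58

25: root
8: left child of 25 (depth 1)
54: right child of 25 (depth 1)
30: left child of 54 (depth 2)
47: right child of 30 (depth 3)
37: left child of 47 (depth 4)
51: right child of 47 (depth 4)
39: right child of 37 (depth 5)
6: left child of 8 (depth 2)
58: right child of 54 (depth 2)
36: left child of 37 (depth 5)
27: left child of 30 (depth 3)
33: left child of 36 (depth 6)
19: right child of 8 (depth 2)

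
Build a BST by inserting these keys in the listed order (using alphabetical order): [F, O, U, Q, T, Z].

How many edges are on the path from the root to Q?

3

Insert F: tree is empty, so F becomes the root.
Insert O: O > F → go right. Place as right child of F.
Insert U: U > F → go right; U > O → go right. Place as right child of O.
Insert Q: Q > F → go right; Q > O → go right; Q < U → go left. Place as left child of U.
Insert T: T > F → go right; T > O → go right; T < U → go left; T > Q → go right. Place as right child of Q.
Insert Z: Z > F → go right; Z > O → go right; Z > U → go right. Place as right child of U.

Path to Q: F → O → U → Q, which is 3 edges.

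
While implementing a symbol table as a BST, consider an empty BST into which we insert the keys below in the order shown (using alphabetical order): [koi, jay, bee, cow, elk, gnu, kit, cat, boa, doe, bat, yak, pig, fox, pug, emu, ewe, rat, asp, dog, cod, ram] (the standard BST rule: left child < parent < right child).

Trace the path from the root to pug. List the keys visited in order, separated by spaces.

koi yak pig pug

Insert koi: tree is empty, so koi becomes the root.
Insert jay: jay < koi → go left. Place as left child of koi.
Insert bee: bee < koi → go left; bee < jay → go left. Place as left child of jay.
Insert cow: cow < koi → go left; cow < jay → go left; cow > bee → go right. Place as right child of bee.
Insert elk: elk < koi → go left; elk < jay → go left; elk > bee → go right; elk > cow → go right. Place as right child of cow.
Insert gnu: gnu < koi → go left; gnu < jay → go left; gnu > bee → go right; gnu > cow → go right; gnu > elk → go right. Place as right child of elk.
Insert kit: kit < koi → go left; kit > jay → go right. Place as right child of jay.
Insert cat: cat < koi → go left; cat < jay → go left; cat > bee → go right; cat < cow → go left. Place as left child of cow.
Insert boa: boa < koi → go left; boa < jay → go left; boa > bee → go right; boa < cow → go left; boa < cat → go left. Place as left child of cat.
Insert doe: doe < koi → go left; doe < jay → go left; doe > bee → go right; doe > cow → go right; doe < elk → go left. Place as left child of elk.
Insert bat: bat < koi → go left; bat < jay → go left; bat < bee → go left. Place as left child of bee.
Insert yak: yak > koi → go right. Place as right child of koi.
Insert pig: pig > koi → go right; pig < yak → go left. Place as left child of yak.
Insert fox: fox < koi → go left; fox < jay → go left; fox > bee → go right; fox > cow → go right; fox > elk → go right; fox < gnu → go left. Place as left child of gnu.
Insert pug: pug > koi → go right; pug < yak → go left; pug > pig → go right. Place as right child of pig.
Insert emu: emu < koi → go left; emu < jay → go left; emu > bee → go right; emu > cow → go right; emu > elk → go right; emu < gnu → go left; emu < fox → go left. Place as left child of fox.
Insert ewe: ewe < koi → go left; ewe < jay → go left; ewe > bee → go right; ewe > cow → go right; ewe > elk → go right; ewe < gnu → go left; ewe < fox → go left; ewe > emu → go right. Place as right child of emu.
Insert rat: rat > koi → go right; rat < yak → go left; rat > pig → go right; rat > pug → go right. Place as right child of pug.
Insert asp: asp < koi → go left; asp < jay → go left; asp < bee → go left; asp < bat → go left. Place as left child of bat.
Insert dog: dog < koi → go left; dog < jay → go left; dog > bee → go right; dog > cow → go right; dog < elk → go left; dog > doe → go right. Place as right child of doe.
Insert cod: cod < koi → go left; cod < jay → go left; cod > bee → go right; cod < cow → go left; cod > cat → go right. Place as right child of cat.
Insert ram: ram > koi → go right; ram < yak → go left; ram > pig → go right; ram > pug → go right; ram < rat → go left. Place as left child of rat.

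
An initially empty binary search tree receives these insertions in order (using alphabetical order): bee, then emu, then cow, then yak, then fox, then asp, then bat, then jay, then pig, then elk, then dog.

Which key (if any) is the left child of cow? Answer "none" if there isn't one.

Resulting structure (node: left, right):
  bee: L=asp, R=emu
  emu: L=cow, R=yak
  cow: L=–, R=elk
  yak: L=fox, R=–
  fox: L=–, R=jay
  asp: L=–, R=bat
  bat: L=–, R=–
  jay: L=–, R=pig
  pig: L=–, R=–
  elk: L=dog, R=–
  dog: L=–, R=–

none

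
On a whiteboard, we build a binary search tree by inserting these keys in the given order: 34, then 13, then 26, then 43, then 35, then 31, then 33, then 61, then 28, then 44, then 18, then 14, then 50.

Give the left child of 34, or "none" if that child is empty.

13

34: root
13: left child of 34 (depth 1)
26: right child of 13 (depth 2)
43: right child of 34 (depth 1)
35: left child of 43 (depth 2)
31: right child of 26 (depth 3)
33: right child of 31 (depth 4)
61: right child of 43 (depth 2)
28: left child of 31 (depth 4)
44: left child of 61 (depth 3)
18: left child of 26 (depth 3)
14: left child of 18 (depth 4)
50: right child of 44 (depth 4)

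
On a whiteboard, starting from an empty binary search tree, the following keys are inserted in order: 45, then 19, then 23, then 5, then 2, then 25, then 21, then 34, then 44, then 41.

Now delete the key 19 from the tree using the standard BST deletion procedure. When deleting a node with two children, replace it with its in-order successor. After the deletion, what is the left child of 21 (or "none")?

Insert 45: tree is empty, so 45 becomes the root.
Insert 19: 19 < 45 → go left. Place as left child of 45.
Insert 23: 23 < 45 → go left; 23 > 19 → go right. Place as right child of 19.
Insert 5: 5 < 45 → go left; 5 < 19 → go left. Place as left child of 19.
Insert 2: 2 < 45 → go left; 2 < 19 → go left; 2 < 5 → go left. Place as left child of 5.
Insert 25: 25 < 45 → go left; 25 > 19 → go right; 25 > 23 → go right. Place as right child of 23.
Insert 21: 21 < 45 → go left; 21 > 19 → go right; 21 < 23 → go left. Place as left child of 23.
Insert 34: 34 < 45 → go left; 34 > 19 → go right; 34 > 23 → go right; 34 > 25 → go right. Place as right child of 25.
Insert 44: 44 < 45 → go left; 44 > 19 → go right; 44 > 23 → go right; 44 > 25 → go right; 44 > 34 → go right. Place as right child of 34.
Insert 41: 41 < 45 → go left; 41 > 19 → go right; 41 > 23 → go right; 41 > 25 → go right; 41 > 34 → go right; 41 < 44 → go left. Place as left child of 44.

Delete 19 (two children — replace with in-order successor).
After deletion, 21's left child: 5.

5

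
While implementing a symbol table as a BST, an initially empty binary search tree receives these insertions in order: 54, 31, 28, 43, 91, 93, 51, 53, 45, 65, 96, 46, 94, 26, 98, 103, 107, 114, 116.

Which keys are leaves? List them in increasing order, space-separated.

26 46 53 65 94 116

54: root
31: left child of 54 (depth 1)
28: left child of 31 (depth 2)
43: right child of 31 (depth 2)
91: right child of 54 (depth 1)
93: right child of 91 (depth 2)
51: right child of 43 (depth 3)
53: right child of 51 (depth 4)
45: left child of 51 (depth 4)
65: left child of 91 (depth 2)
96: right child of 93 (depth 3)
46: right child of 45 (depth 5)
94: left child of 96 (depth 4)
26: left child of 28 (depth 3)
98: right child of 96 (depth 4)
103: right child of 98 (depth 5)
107: right child of 103 (depth 6)
114: right child of 107 (depth 7)
116: right child of 114 (depth 8)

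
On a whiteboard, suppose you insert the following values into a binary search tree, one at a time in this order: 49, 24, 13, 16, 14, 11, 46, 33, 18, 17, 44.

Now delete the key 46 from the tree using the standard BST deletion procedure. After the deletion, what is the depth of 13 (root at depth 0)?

2

49: root
24: left child of 49 (depth 1)
13: left child of 24 (depth 2)
16: right child of 13 (depth 3)
14: left child of 16 (depth 4)
11: left child of 13 (depth 3)
46: right child of 24 (depth 2)
33: left child of 46 (depth 3)
18: right child of 16 (depth 4)
17: left child of 18 (depth 5)
44: right child of 33 (depth 4)

Delete 46 (at most one child — splice it out).
After deletion, path to 13: 49 → 24 → 13.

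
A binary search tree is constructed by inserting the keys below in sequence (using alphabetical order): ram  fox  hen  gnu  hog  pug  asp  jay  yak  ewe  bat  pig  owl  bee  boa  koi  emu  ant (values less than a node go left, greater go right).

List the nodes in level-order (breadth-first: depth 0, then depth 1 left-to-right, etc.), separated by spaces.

Insert ram: tree is empty, so ram becomes the root.
Insert fox: fox < ram → go left. Place as left child of ram.
Insert hen: hen < ram → go left; hen > fox → go right. Place as right child of fox.
Insert gnu: gnu < ram → go left; gnu > fox → go right; gnu < hen → go left. Place as left child of hen.
Insert hog: hog < ram → go left; hog > fox → go right; hog > hen → go right. Place as right child of hen.
Insert pug: pug < ram → go left; pug > fox → go right; pug > hen → go right; pug > hog → go right. Place as right child of hog.
Insert asp: asp < ram → go left; asp < fox → go left. Place as left child of fox.
Insert jay: jay < ram → go left; jay > fox → go right; jay > hen → go right; jay > hog → go right; jay < pug → go left. Place as left child of pug.
Insert yak: yak > ram → go right. Place as right child of ram.
Insert ewe: ewe < ram → go left; ewe < fox → go left; ewe > asp → go right. Place as right child of asp.
Insert bat: bat < ram → go left; bat < fox → go left; bat > asp → go right; bat < ewe → go left. Place as left child of ewe.
Insert pig: pig < ram → go left; pig > fox → go right; pig > hen → go right; pig > hog → go right; pig < pug → go left; pig > jay → go right. Place as right child of jay.
Insert owl: owl < ram → go left; owl > fox → go right; owl > hen → go right; owl > hog → go right; owl < pug → go left; owl > jay → go right; owl < pig → go left. Place as left child of pig.
Insert bee: bee < ram → go left; bee < fox → go left; bee > asp → go right; bee < ewe → go left; bee > bat → go right. Place as right child of bat.
Insert boa: boa < ram → go left; boa < fox → go left; boa > asp → go right; boa < ewe → go left; boa > bat → go right; boa > bee → go right. Place as right child of bee.
Insert koi: koi < ram → go left; koi > fox → go right; koi > hen → go right; koi > hog → go right; koi < pug → go left; koi > jay → go right; koi < pig → go left; koi < owl → go left. Place as left child of owl.
Insert emu: emu < ram → go left; emu < fox → go left; emu > asp → go right; emu < ewe → go left; emu > bat → go right; emu > bee → go right; emu > boa → go right. Place as right child of boa.
Insert ant: ant < ram → go left; ant < fox → go left; ant < asp → go left. Place as left child of asp.

ram fox yak asp hen ant ewe gnu hog bat pug bee jay boa pig emu owl koi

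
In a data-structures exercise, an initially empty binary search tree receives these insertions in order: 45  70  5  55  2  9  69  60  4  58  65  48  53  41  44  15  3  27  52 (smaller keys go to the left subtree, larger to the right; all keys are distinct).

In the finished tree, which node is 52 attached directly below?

53

Insert 45: tree is empty, so 45 becomes the root.
Insert 70: 70 > 45 → go right. Place as right child of 45.
Insert 5: 5 < 45 → go left. Place as left child of 45.
Insert 55: 55 > 45 → go right; 55 < 70 → go left. Place as left child of 70.
Insert 2: 2 < 45 → go left; 2 < 5 → go left. Place as left child of 5.
Insert 9: 9 < 45 → go left; 9 > 5 → go right. Place as right child of 5.
Insert 69: 69 > 45 → go right; 69 < 70 → go left; 69 > 55 → go right. Place as right child of 55.
Insert 60: 60 > 45 → go right; 60 < 70 → go left; 60 > 55 → go right; 60 < 69 → go left. Place as left child of 69.
Insert 4: 4 < 45 → go left; 4 < 5 → go left; 4 > 2 → go right. Place as right child of 2.
Insert 58: 58 > 45 → go right; 58 < 70 → go left; 58 > 55 → go right; 58 < 69 → go left; 58 < 60 → go left. Place as left child of 60.
Insert 65: 65 > 45 → go right; 65 < 70 → go left; 65 > 55 → go right; 65 < 69 → go left; 65 > 60 → go right. Place as right child of 60.
Insert 48: 48 > 45 → go right; 48 < 70 → go left; 48 < 55 → go left. Place as left child of 55.
Insert 53: 53 > 45 → go right; 53 < 70 → go left; 53 < 55 → go left; 53 > 48 → go right. Place as right child of 48.
Insert 41: 41 < 45 → go left; 41 > 5 → go right; 41 > 9 → go right. Place as right child of 9.
Insert 44: 44 < 45 → go left; 44 > 5 → go right; 44 > 9 → go right; 44 > 41 → go right. Place as right child of 41.
Insert 15: 15 < 45 → go left; 15 > 5 → go right; 15 > 9 → go right; 15 < 41 → go left. Place as left child of 41.
Insert 3: 3 < 45 → go left; 3 < 5 → go left; 3 > 2 → go right; 3 < 4 → go left. Place as left child of 4.
Insert 27: 27 < 45 → go left; 27 > 5 → go right; 27 > 9 → go right; 27 < 41 → go left; 27 > 15 → go right. Place as right child of 15.
Insert 52: 52 > 45 → go right; 52 < 70 → go left; 52 < 55 → go left; 52 > 48 → go right; 52 < 53 → go left. Place as left child of 53.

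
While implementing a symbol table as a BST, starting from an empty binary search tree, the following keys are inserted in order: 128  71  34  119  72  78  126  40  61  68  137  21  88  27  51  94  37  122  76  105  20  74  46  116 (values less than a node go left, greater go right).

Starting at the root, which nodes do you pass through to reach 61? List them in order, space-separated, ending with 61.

Insert 128: tree is empty, so 128 becomes the root.
Insert 71: 71 < 128 → go left. Place as left child of 128.
Insert 34: 34 < 128 → go left; 34 < 71 → go left. Place as left child of 71.
Insert 119: 119 < 128 → go left; 119 > 71 → go right. Place as right child of 71.
Insert 72: 72 < 128 → go left; 72 > 71 → go right; 72 < 119 → go left. Place as left child of 119.
Insert 78: 78 < 128 → go left; 78 > 71 → go right; 78 < 119 → go left; 78 > 72 → go right. Place as right child of 72.
Insert 126: 126 < 128 → go left; 126 > 71 → go right; 126 > 119 → go right. Place as right child of 119.
Insert 40: 40 < 128 → go left; 40 < 71 → go left; 40 > 34 → go right. Place as right child of 34.
Insert 61: 61 < 128 → go left; 61 < 71 → go left; 61 > 34 → go right; 61 > 40 → go right. Place as right child of 40.
Insert 68: 68 < 128 → go left; 68 < 71 → go left; 68 > 34 → go right; 68 > 40 → go right; 68 > 61 → go right. Place as right child of 61.
Insert 137: 137 > 128 → go right. Place as right child of 128.
Insert 21: 21 < 128 → go left; 21 < 71 → go left; 21 < 34 → go left. Place as left child of 34.
Insert 88: 88 < 128 → go left; 88 > 71 → go right; 88 < 119 → go left; 88 > 72 → go right; 88 > 78 → go right. Place as right child of 78.
Insert 27: 27 < 128 → go left; 27 < 71 → go left; 27 < 34 → go left; 27 > 21 → go right. Place as right child of 21.
Insert 51: 51 < 128 → go left; 51 < 71 → go left; 51 > 34 → go right; 51 > 40 → go right; 51 < 61 → go left. Place as left child of 61.
Insert 94: 94 < 128 → go left; 94 > 71 → go right; 94 < 119 → go left; 94 > 72 → go right; 94 > 78 → go right; 94 > 88 → go right. Place as right child of 88.
Insert 37: 37 < 128 → go left; 37 < 71 → go left; 37 > 34 → go right; 37 < 40 → go left. Place as left child of 40.
Insert 122: 122 < 128 → go left; 122 > 71 → go right; 122 > 119 → go right; 122 < 126 → go left. Place as left child of 126.
Insert 76: 76 < 128 → go left; 76 > 71 → go right; 76 < 119 → go left; 76 > 72 → go right; 76 < 78 → go left. Place as left child of 78.
Insert 105: 105 < 128 → go left; 105 > 71 → go right; 105 < 119 → go left; 105 > 72 → go right; 105 > 78 → go right; 105 > 88 → go right; 105 > 94 → go right. Place as right child of 94.
Insert 20: 20 < 128 → go left; 20 < 71 → go left; 20 < 34 → go left; 20 < 21 → go left. Place as left child of 21.
Insert 74: 74 < 128 → go left; 74 > 71 → go right; 74 < 119 → go left; 74 > 72 → go right; 74 < 78 → go left; 74 < 76 → go left. Place as left child of 76.
Insert 46: 46 < 128 → go left; 46 < 71 → go left; 46 > 34 → go right; 46 > 40 → go right; 46 < 61 → go left; 46 < 51 → go left. Place as left child of 51.
Insert 116: 116 < 128 → go left; 116 > 71 → go right; 116 < 119 → go left; 116 > 72 → go right; 116 > 78 → go right; 116 > 88 → go right; 116 > 94 → go right; 116 > 105 → go right. Place as right child of 105.

128 71 34 40 61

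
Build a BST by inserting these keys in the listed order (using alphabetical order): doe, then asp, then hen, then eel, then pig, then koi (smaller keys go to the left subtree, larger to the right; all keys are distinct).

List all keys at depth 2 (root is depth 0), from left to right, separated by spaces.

doe: root
asp: left child of doe (depth 1)
hen: right child of doe (depth 1)
eel: left child of hen (depth 2)
pig: right child of hen (depth 2)
koi: left child of pig (depth 3)

eel pig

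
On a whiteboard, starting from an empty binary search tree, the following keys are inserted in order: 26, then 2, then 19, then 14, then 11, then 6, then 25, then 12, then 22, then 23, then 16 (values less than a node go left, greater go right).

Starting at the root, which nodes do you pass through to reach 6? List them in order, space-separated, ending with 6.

26: root
2: left child of 26 (depth 1)
19: right child of 2 (depth 2)
14: left child of 19 (depth 3)
11: left child of 14 (depth 4)
6: left child of 11 (depth 5)
25: right child of 19 (depth 3)
12: right child of 11 (depth 5)
22: left child of 25 (depth 4)
23: right child of 22 (depth 5)
16: right child of 14 (depth 4)

26 2 19 14 11 6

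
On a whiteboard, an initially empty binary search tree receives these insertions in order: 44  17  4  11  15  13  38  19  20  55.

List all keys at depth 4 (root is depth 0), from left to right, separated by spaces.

15 20

Insert 44: tree is empty, so 44 becomes the root.
Insert 17: 17 < 44 → go left. Place as left child of 44.
Insert 4: 4 < 44 → go left; 4 < 17 → go left. Place as left child of 17.
Insert 11: 11 < 44 → go left; 11 < 17 → go left; 11 > 4 → go right. Place as right child of 4.
Insert 15: 15 < 44 → go left; 15 < 17 → go left; 15 > 4 → go right; 15 > 11 → go right. Place as right child of 11.
Insert 13: 13 < 44 → go left; 13 < 17 → go left; 13 > 4 → go right; 13 > 11 → go right; 13 < 15 → go left. Place as left child of 15.
Insert 38: 38 < 44 → go left; 38 > 17 → go right. Place as right child of 17.
Insert 19: 19 < 44 → go left; 19 > 17 → go right; 19 < 38 → go left. Place as left child of 38.
Insert 20: 20 < 44 → go left; 20 > 17 → go right; 20 < 38 → go left; 20 > 19 → go right. Place as right child of 19.
Insert 55: 55 > 44 → go right. Place as right child of 44.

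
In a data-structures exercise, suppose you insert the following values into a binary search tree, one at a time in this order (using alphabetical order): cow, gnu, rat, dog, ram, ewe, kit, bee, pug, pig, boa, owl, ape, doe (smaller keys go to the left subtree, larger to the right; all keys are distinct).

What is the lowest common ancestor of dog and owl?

gnu

Resulting structure (node: left, right):
  cow: L=bee, R=gnu
  gnu: L=dog, R=rat
  rat: L=ram, R=–
  dog: L=doe, R=ewe
  ram: L=kit, R=–
  ewe: L=–, R=–
  kit: L=–, R=pug
  bee: L=ape, R=boa
  pug: L=pig, R=–
  pig: L=owl, R=–
  boa: L=–, R=–
  owl: L=–, R=–
  ape: L=–, R=–
  doe: L=–, R=–

Path to dog: cow → gnu → dog
Path to owl: cow → gnu → rat → ram → kit → pug → pig → owl
The paths share a prefix ending at gnu, then split left and right.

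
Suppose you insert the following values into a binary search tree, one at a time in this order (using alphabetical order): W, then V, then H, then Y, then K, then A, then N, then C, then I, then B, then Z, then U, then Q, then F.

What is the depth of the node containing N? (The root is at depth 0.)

4

Resulting structure (node: left, right):
  W: L=V, R=Y
  V: L=H, R=–
  H: L=A, R=K
  Y: L=–, R=Z
  K: L=I, R=N
  A: L=–, R=C
  N: L=–, R=U
  C: L=B, R=F
  I: L=–, R=–
  B: L=–, R=–
  Z: L=–, R=–
  U: L=Q, R=–
  Q: L=–, R=–
  F: L=–, R=–

Path to N: W → V → H → K → N, which is 4 edges.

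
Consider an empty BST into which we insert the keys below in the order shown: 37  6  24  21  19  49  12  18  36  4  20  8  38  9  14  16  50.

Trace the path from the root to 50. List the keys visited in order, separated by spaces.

Insert 37: tree is empty, so 37 becomes the root.
Insert 6: 6 < 37 → go left. Place as left child of 37.
Insert 24: 24 < 37 → go left; 24 > 6 → go right. Place as right child of 6.
Insert 21: 21 < 37 → go left; 21 > 6 → go right; 21 < 24 → go left. Place as left child of 24.
Insert 19: 19 < 37 → go left; 19 > 6 → go right; 19 < 24 → go left; 19 < 21 → go left. Place as left child of 21.
Insert 49: 49 > 37 → go right. Place as right child of 37.
Insert 12: 12 < 37 → go left; 12 > 6 → go right; 12 < 24 → go left; 12 < 21 → go left; 12 < 19 → go left. Place as left child of 19.
Insert 18: 18 < 37 → go left; 18 > 6 → go right; 18 < 24 → go left; 18 < 21 → go left; 18 < 19 → go left; 18 > 12 → go right. Place as right child of 12.
Insert 36: 36 < 37 → go left; 36 > 6 → go right; 36 > 24 → go right. Place as right child of 24.
Insert 4: 4 < 37 → go left; 4 < 6 → go left. Place as left child of 6.
Insert 20: 20 < 37 → go left; 20 > 6 → go right; 20 < 24 → go left; 20 < 21 → go left; 20 > 19 → go right. Place as right child of 19.
Insert 8: 8 < 37 → go left; 8 > 6 → go right; 8 < 24 → go left; 8 < 21 → go left; 8 < 19 → go left; 8 < 12 → go left. Place as left child of 12.
Insert 38: 38 > 37 → go right; 38 < 49 → go left. Place as left child of 49.
Insert 9: 9 < 37 → go left; 9 > 6 → go right; 9 < 24 → go left; 9 < 21 → go left; 9 < 19 → go left; 9 < 12 → go left; 9 > 8 → go right. Place as right child of 8.
Insert 14: 14 < 37 → go left; 14 > 6 → go right; 14 < 24 → go left; 14 < 21 → go left; 14 < 19 → go left; 14 > 12 → go right; 14 < 18 → go left. Place as left child of 18.
Insert 16: 16 < 37 → go left; 16 > 6 → go right; 16 < 24 → go left; 16 < 21 → go left; 16 < 19 → go left; 16 > 12 → go right; 16 < 18 → go left; 16 > 14 → go right. Place as right child of 14.
Insert 50: 50 > 37 → go right; 50 > 49 → go right. Place as right child of 49.

37 49 50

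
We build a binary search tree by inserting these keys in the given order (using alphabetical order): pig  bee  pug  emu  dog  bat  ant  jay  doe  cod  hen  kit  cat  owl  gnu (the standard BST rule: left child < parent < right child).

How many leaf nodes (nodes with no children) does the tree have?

Insert pig: tree is empty, so pig becomes the root.
Insert bee: bee < pig → go left. Place as left child of pig.
Insert pug: pug > pig → go right. Place as right child of pig.
Insert emu: emu < pig → go left; emu > bee → go right. Place as right child of bee.
Insert dog: dog < pig → go left; dog > bee → go right; dog < emu → go left. Place as left child of emu.
Insert bat: bat < pig → go left; bat < bee → go left. Place as left child of bee.
Insert ant: ant < pig → go left; ant < bee → go left; ant < bat → go left. Place as left child of bat.
Insert jay: jay < pig → go left; jay > bee → go right; jay > emu → go right. Place as right child of emu.
Insert doe: doe < pig → go left; doe > bee → go right; doe < emu → go left; doe < dog → go left. Place as left child of dog.
Insert cod: cod < pig → go left; cod > bee → go right; cod < emu → go left; cod < dog → go left; cod < doe → go left. Place as left child of doe.
Insert hen: hen < pig → go left; hen > bee → go right; hen > emu → go right; hen < jay → go left. Place as left child of jay.
Insert kit: kit < pig → go left; kit > bee → go right; kit > emu → go right; kit > jay → go right. Place as right child of jay.
Insert cat: cat < pig → go left; cat > bee → go right; cat < emu → go left; cat < dog → go left; cat < doe → go left; cat < cod → go left. Place as left child of cod.
Insert owl: owl < pig → go left; owl > bee → go right; owl > emu → go right; owl > jay → go right; owl > kit → go right. Place as right child of kit.
Insert gnu: gnu < pig → go left; gnu > bee → go right; gnu > emu → go right; gnu < jay → go left; gnu < hen → go left. Place as left child of hen.

Leaves: ant, cat, gnu, owl, pug — 5 in total.

5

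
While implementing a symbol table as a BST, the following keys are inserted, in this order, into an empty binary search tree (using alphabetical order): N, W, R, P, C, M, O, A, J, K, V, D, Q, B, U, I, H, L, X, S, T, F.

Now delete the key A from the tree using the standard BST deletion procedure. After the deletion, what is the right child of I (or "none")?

none

Resulting structure (node: left, right):
  N: L=C, R=W
  W: L=R, R=X
  R: L=P, R=V
  P: L=O, R=Q
  C: L=A, R=M
  M: L=J, R=–
  O: L=–, R=–
  A: L=–, R=B
  J: L=D, R=K
  K: L=–, R=L
  V: L=U, R=–
  D: L=–, R=I
  Q: L=–, R=–
  B: L=–, R=–
  U: L=S, R=–
  I: L=H, R=–
  H: L=F, R=–
  L: L=–, R=–
  X: L=–, R=–
  S: L=–, R=T
  T: L=–, R=–
  F: L=–, R=–

Delete A (at most one child — splice it out).
After deletion, I's right child: none.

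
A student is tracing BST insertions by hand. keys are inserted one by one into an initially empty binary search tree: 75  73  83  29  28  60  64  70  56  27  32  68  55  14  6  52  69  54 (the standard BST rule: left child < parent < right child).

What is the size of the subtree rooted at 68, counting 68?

2

75: root
73: left child of 75 (depth 1)
83: right child of 75 (depth 1)
29: left child of 73 (depth 2)
28: left child of 29 (depth 3)
60: right child of 29 (depth 3)
64: right child of 60 (depth 4)
70: right child of 64 (depth 5)
56: left child of 60 (depth 4)
27: left child of 28 (depth 4)
32: left child of 56 (depth 5)
68: left child of 70 (depth 6)
55: right child of 32 (depth 6)
14: left child of 27 (depth 5)
6: left child of 14 (depth 6)
52: left child of 55 (depth 7)
69: right child of 68 (depth 7)
54: right child of 52 (depth 8)

Subtree rooted at 68 contains: 68, 69 — 2 nodes.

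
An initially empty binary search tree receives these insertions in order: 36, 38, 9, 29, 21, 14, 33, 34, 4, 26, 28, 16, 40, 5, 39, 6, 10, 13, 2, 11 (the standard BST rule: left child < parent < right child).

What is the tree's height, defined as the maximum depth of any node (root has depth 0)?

36: root
38: right child of 36 (depth 1)
9: left child of 36 (depth 1)
29: right child of 9 (depth 2)
21: left child of 29 (depth 3)
14: left child of 21 (depth 4)
33: right child of 29 (depth 3)
34: right child of 33 (depth 4)
4: left child of 9 (depth 2)
26: right child of 21 (depth 4)
28: right child of 26 (depth 5)
16: right child of 14 (depth 5)
40: right child of 38 (depth 2)
5: right child of 4 (depth 3)
39: left child of 40 (depth 3)
6: right child of 5 (depth 4)
10: left child of 14 (depth 5)
13: right child of 10 (depth 6)
2: left child of 4 (depth 3)
11: left child of 13 (depth 7)

The deepest node is 11 at depth 7.

7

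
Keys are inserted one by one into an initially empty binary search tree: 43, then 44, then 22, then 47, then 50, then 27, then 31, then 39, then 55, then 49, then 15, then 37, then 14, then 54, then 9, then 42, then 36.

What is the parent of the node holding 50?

43: root
44: right child of 43 (depth 1)
22: left child of 43 (depth 1)
47: right child of 44 (depth 2)
50: right child of 47 (depth 3)
27: right child of 22 (depth 2)
31: right child of 27 (depth 3)
39: right child of 31 (depth 4)
55: right child of 50 (depth 4)
49: left child of 50 (depth 4)
15: left child of 22 (depth 2)
37: left child of 39 (depth 5)
14: left child of 15 (depth 3)
54: left child of 55 (depth 5)
9: left child of 14 (depth 4)
42: right child of 39 (depth 5)
36: left child of 37 (depth 6)

47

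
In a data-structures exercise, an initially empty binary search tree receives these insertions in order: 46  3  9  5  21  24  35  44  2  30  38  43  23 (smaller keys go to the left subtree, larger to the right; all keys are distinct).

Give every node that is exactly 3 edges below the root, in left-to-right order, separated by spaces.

Resulting structure (node: left, right):
  46: L=3, R=–
  3: L=2, R=9
  9: L=5, R=21
  5: L=–, R=–
  21: L=–, R=24
  24: L=23, R=35
  35: L=30, R=44
  44: L=38, R=–
  2: L=–, R=–
  30: L=–, R=–
  38: L=–, R=43
  43: L=–, R=–
  23: L=–, R=–

5 21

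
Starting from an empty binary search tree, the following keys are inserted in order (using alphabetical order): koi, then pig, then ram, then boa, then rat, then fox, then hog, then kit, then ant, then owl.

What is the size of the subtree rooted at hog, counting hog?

Insert koi: tree is empty, so koi becomes the root.
Insert pig: pig > koi → go right. Place as right child of koi.
Insert ram: ram > koi → go right; ram > pig → go right. Place as right child of pig.
Insert boa: boa < koi → go left. Place as left child of koi.
Insert rat: rat > koi → go right; rat > pig → go right; rat > ram → go right. Place as right child of ram.
Insert fox: fox < koi → go left; fox > boa → go right. Place as right child of boa.
Insert hog: hog < koi → go left; hog > boa → go right; hog > fox → go right. Place as right child of fox.
Insert kit: kit < koi → go left; kit > boa → go right; kit > fox → go right; kit > hog → go right. Place as right child of hog.
Insert ant: ant < koi → go left; ant < boa → go left. Place as left child of boa.
Insert owl: owl > koi → go right; owl < pig → go left. Place as left child of pig.

Subtree rooted at hog contains: hog, kit — 2 nodes.

2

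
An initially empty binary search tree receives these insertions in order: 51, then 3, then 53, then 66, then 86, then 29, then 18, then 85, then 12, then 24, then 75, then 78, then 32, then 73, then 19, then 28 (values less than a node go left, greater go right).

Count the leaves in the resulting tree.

Insert 51: tree is empty, so 51 becomes the root.
Insert 3: 3 < 51 → go left. Place as left child of 51.
Insert 53: 53 > 51 → go right. Place as right child of 51.
Insert 66: 66 > 51 → go right; 66 > 53 → go right. Place as right child of 53.
Insert 86: 86 > 51 → go right; 86 > 53 → go right; 86 > 66 → go right. Place as right child of 66.
Insert 29: 29 < 51 → go left; 29 > 3 → go right. Place as right child of 3.
Insert 18: 18 < 51 → go left; 18 > 3 → go right; 18 < 29 → go left. Place as left child of 29.
Insert 85: 85 > 51 → go right; 85 > 53 → go right; 85 > 66 → go right; 85 < 86 → go left. Place as left child of 86.
Insert 12: 12 < 51 → go left; 12 > 3 → go right; 12 < 29 → go left; 12 < 18 → go left. Place as left child of 18.
Insert 24: 24 < 51 → go left; 24 > 3 → go right; 24 < 29 → go left; 24 > 18 → go right. Place as right child of 18.
Insert 75: 75 > 51 → go right; 75 > 53 → go right; 75 > 66 → go right; 75 < 86 → go left; 75 < 85 → go left. Place as left child of 85.
Insert 78: 78 > 51 → go right; 78 > 53 → go right; 78 > 66 → go right; 78 < 86 → go left; 78 < 85 → go left; 78 > 75 → go right. Place as right child of 75.
Insert 32: 32 < 51 → go left; 32 > 3 → go right; 32 > 29 → go right. Place as right child of 29.
Insert 73: 73 > 51 → go right; 73 > 53 → go right; 73 > 66 → go right; 73 < 86 → go left; 73 < 85 → go left; 73 < 75 → go left. Place as left child of 75.
Insert 19: 19 < 51 → go left; 19 > 3 → go right; 19 < 29 → go left; 19 > 18 → go right; 19 < 24 → go left. Place as left child of 24.
Insert 28: 28 < 51 → go left; 28 > 3 → go right; 28 < 29 → go left; 28 > 18 → go right; 28 > 24 → go right. Place as right child of 24.

Leaves: 12, 19, 28, 32, 73, 78 — 6 in total.

6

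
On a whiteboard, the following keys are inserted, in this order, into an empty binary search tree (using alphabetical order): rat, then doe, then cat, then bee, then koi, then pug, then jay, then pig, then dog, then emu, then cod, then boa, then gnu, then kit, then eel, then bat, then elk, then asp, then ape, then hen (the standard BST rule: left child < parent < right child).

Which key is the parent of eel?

emu

rat: root
doe: left child of rat (depth 1)
cat: left child of doe (depth 2)
bee: left child of cat (depth 3)
koi: right child of doe (depth 2)
pug: right child of koi (depth 3)
jay: left child of koi (depth 3)
pig: left child of pug (depth 4)
dog: left child of jay (depth 4)
emu: right child of dog (depth 5)
cod: right child of cat (depth 3)
boa: right child of bee (depth 4)
gnu: right child of emu (depth 6)
kit: right child of jay (depth 4)
eel: left child of emu (depth 6)
bat: left child of bee (depth 4)
elk: right child of eel (depth 7)
asp: left child of bat (depth 5)
ape: left child of asp (depth 6)
hen: right child of gnu (depth 7)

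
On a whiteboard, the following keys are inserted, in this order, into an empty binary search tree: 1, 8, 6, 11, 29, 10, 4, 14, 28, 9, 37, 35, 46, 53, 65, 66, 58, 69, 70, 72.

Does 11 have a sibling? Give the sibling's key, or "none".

Insert 1: tree is empty, so 1 becomes the root.
Insert 8: 8 > 1 → go right. Place as right child of 1.
Insert 6: 6 > 1 → go right; 6 < 8 → go left. Place as left child of 8.
Insert 11: 11 > 1 → go right; 11 > 8 → go right. Place as right child of 8.
Insert 29: 29 > 1 → go right; 29 > 8 → go right; 29 > 11 → go right. Place as right child of 11.
Insert 10: 10 > 1 → go right; 10 > 8 → go right; 10 < 11 → go left. Place as left child of 11.
Insert 4: 4 > 1 → go right; 4 < 8 → go left; 4 < 6 → go left. Place as left child of 6.
Insert 14: 14 > 1 → go right; 14 > 8 → go right; 14 > 11 → go right; 14 < 29 → go left. Place as left child of 29.
Insert 28: 28 > 1 → go right; 28 > 8 → go right; 28 > 11 → go right; 28 < 29 → go left; 28 > 14 → go right. Place as right child of 14.
Insert 9: 9 > 1 → go right; 9 > 8 → go right; 9 < 11 → go left; 9 < 10 → go left. Place as left child of 10.
Insert 37: 37 > 1 → go right; 37 > 8 → go right; 37 > 11 → go right; 37 > 29 → go right. Place as right child of 29.
Insert 35: 35 > 1 → go right; 35 > 8 → go right; 35 > 11 → go right; 35 > 29 → go right; 35 < 37 → go left. Place as left child of 37.
Insert 46: 46 > 1 → go right; 46 > 8 → go right; 46 > 11 → go right; 46 > 29 → go right; 46 > 37 → go right. Place as right child of 37.
Insert 53: 53 > 1 → go right; 53 > 8 → go right; 53 > 11 → go right; 53 > 29 → go right; 53 > 37 → go right; 53 > 46 → go right. Place as right child of 46.
Insert 65: 65 > 1 → go right; 65 > 8 → go right; 65 > 11 → go right; 65 > 29 → go right; 65 > 37 → go right; 65 > 46 → go right; 65 > 53 → go right. Place as right child of 53.
Insert 66: 66 > 1 → go right; 66 > 8 → go right; 66 > 11 → go right; 66 > 29 → go right; 66 > 37 → go right; 66 > 46 → go right; 66 > 53 → go right; 66 > 65 → go right. Place as right child of 65.
Insert 58: 58 > 1 → go right; 58 > 8 → go right; 58 > 11 → go right; 58 > 29 → go right; 58 > 37 → go right; 58 > 46 → go right; 58 > 53 → go right; 58 < 65 → go left. Place as left child of 65.
Insert 69: 69 > 1 → go right; 69 > 8 → go right; 69 > 11 → go right; 69 > 29 → go right; 69 > 37 → go right; 69 > 46 → go right; 69 > 53 → go right; 69 > 65 → go right; 69 > 66 → go right. Place as right child of 66.
Insert 70: 70 > 1 → go right; 70 > 8 → go right; 70 > 11 → go right; 70 > 29 → go right; 70 > 37 → go right; 70 > 46 → go right; 70 > 53 → go right; 70 > 65 → go right; 70 > 66 → go right; 70 > 69 → go right. Place as right child of 69.
Insert 72: 72 > 1 → go right; 72 > 8 → go right; 72 > 11 → go right; 72 > 29 → go right; 72 > 37 → go right; 72 > 46 → go right; 72 > 53 → go right; 72 > 65 → go right; 72 > 66 → go right; 72 > 69 → go right; 72 > 70 → go right. Place as right child of 70.

11's parent is 8; the other child of 8 is 6.

6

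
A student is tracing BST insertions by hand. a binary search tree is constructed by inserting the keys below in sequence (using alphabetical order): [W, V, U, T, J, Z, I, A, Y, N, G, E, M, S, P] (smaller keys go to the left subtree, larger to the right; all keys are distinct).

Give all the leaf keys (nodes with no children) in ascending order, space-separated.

Insert W: tree is empty, so W becomes the root.
Insert V: V < W → go left. Place as left child of W.
Insert U: U < W → go left; U < V → go left. Place as left child of V.
Insert T: T < W → go left; T < V → go left; T < U → go left. Place as left child of U.
Insert J: J < W → go left; J < V → go left; J < U → go left; J < T → go left. Place as left child of T.
Insert Z: Z > W → go right. Place as right child of W.
Insert I: I < W → go left; I < V → go left; I < U → go left; I < T → go left; I < J → go left. Place as left child of J.
Insert A: A < W → go left; A < V → go left; A < U → go left; A < T → go left; A < J → go left; A < I → go left. Place as left child of I.
Insert Y: Y > W → go right; Y < Z → go left. Place as left child of Z.
Insert N: N < W → go left; N < V → go left; N < U → go left; N < T → go left; N > J → go right. Place as right child of J.
Insert G: G < W → go left; G < V → go left; G < U → go left; G < T → go left; G < J → go left; G < I → go left; G > A → go right. Place as right child of A.
Insert E: E < W → go left; E < V → go left; E < U → go left; E < T → go left; E < J → go left; E < I → go left; E > A → go right; E < G → go left. Place as left child of G.
Insert M: M < W → go left; M < V → go left; M < U → go left; M < T → go left; M > J → go right; M < N → go left. Place as left child of N.
Insert S: S < W → go left; S < V → go left; S < U → go left; S < T → go left; S > J → go right; S > N → go right. Place as right child of N.
Insert P: P < W → go left; P < V → go left; P < U → go left; P < T → go left; P > J → go right; P > N → go right; P < S → go left. Place as left child of S.

E M P Y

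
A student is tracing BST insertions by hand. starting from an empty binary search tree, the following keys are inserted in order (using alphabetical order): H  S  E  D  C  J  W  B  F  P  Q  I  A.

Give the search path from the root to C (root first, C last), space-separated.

H E D C

Resulting structure (node: left, right):
  H: L=E, R=S
  S: L=J, R=W
  E: L=D, R=F
  D: L=C, R=–
  C: L=B, R=–
  J: L=I, R=P
  W: L=–, R=–
  B: L=A, R=–
  F: L=–, R=–
  P: L=–, R=Q
  Q: L=–, R=–
  I: L=–, R=–
  A: L=–, R=–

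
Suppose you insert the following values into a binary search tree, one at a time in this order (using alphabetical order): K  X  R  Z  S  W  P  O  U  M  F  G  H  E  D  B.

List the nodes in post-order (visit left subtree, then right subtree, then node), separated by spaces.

Insert K: tree is empty, so K becomes the root.
Insert X: X > K → go right. Place as right child of K.
Insert R: R > K → go right; R < X → go left. Place as left child of X.
Insert Z: Z > K → go right; Z > X → go right. Place as right child of X.
Insert S: S > K → go right; S < X → go left; S > R → go right. Place as right child of R.
Insert W: W > K → go right; W < X → go left; W > R → go right; W > S → go right. Place as right child of S.
Insert P: P > K → go right; P < X → go left; P < R → go left. Place as left child of R.
Insert O: O > K → go right; O < X → go left; O < R → go left; O < P → go left. Place as left child of P.
Insert U: U > K → go right; U < X → go left; U > R → go right; U > S → go right; U < W → go left. Place as left child of W.
Insert M: M > K → go right; M < X → go left; M < R → go left; M < P → go left; M < O → go left. Place as left child of O.
Insert F: F < K → go left. Place as left child of K.
Insert G: G < K → go left; G > F → go right. Place as right child of F.
Insert H: H < K → go left; H > F → go right; H > G → go right. Place as right child of G.
Insert E: E < K → go left; E < F → go left. Place as left child of F.
Insert D: D < K → go left; D < F → go left; D < E → go left. Place as left child of E.
Insert B: B < K → go left; B < F → go left; B < E → go left; B < D → go left. Place as left child of D.

B D E H G F M O P U W S R Z X K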